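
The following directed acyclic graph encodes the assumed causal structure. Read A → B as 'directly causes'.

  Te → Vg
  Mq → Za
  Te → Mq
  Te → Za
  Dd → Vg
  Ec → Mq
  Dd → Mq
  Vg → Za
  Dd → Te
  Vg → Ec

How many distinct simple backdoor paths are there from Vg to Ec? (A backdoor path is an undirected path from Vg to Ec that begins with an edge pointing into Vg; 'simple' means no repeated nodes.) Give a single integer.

A backdoor path from Vg to Ec is any simple undirected path whose first edge points into Vg (i.e. leaves Vg via a parent).
Parents of Vg: {Dd, Te}.
Enumerating:
  P1: Vg <- Dd -> Te -> Mq <- Ec
  P2: Vg <- Dd -> Te -> Za <- Mq <- Ec
  P3: Vg <- Dd -> Mq <- Ec
  P4: Vg <- Te <- Dd -> Mq <- Ec
  P5: Vg <- Te -> Mq <- Ec
  P6: Vg <- Te -> Za <- Mq <- Ec
That exhausts the simple backdoor paths. Count: 6.

6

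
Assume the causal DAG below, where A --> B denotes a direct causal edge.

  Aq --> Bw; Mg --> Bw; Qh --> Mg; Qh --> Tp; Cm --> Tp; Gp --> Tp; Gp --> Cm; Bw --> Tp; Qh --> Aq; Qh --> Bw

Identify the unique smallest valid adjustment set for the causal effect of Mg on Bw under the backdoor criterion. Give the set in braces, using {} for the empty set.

{Qh}

Variables eligible for adjustment (non-descendants of Mg, excluding Mg and Bw): {Aq, Cm, Gp, Qh}.
Backdoor paths from Mg to Bw:
  P1: Mg <- Qh -> Aq -> Bw
  P2: Mg <- Qh -> Bw
  P3: Mg <- Qh -> Tp <- Bw
The empty set is not sufficient: P1 (Mg <- Qh -> Aq -> Bw) has no collider blocking it and no conditioned non-collider, so it is open.
Try {Qh}:
  P1: blocked at fork node Qh ∈ conditioning set.
  P2: blocked at fork node Qh ∈ conditioning set.
  P3: blocked at fork node Qh ∈ conditioning set.
{Qh} contains no descendant of Mg and blocks every backdoor path.
No other singleton works — e.g. {Aq} leaves P2 open — so {Qh} is the unique smallest valid adjustment set.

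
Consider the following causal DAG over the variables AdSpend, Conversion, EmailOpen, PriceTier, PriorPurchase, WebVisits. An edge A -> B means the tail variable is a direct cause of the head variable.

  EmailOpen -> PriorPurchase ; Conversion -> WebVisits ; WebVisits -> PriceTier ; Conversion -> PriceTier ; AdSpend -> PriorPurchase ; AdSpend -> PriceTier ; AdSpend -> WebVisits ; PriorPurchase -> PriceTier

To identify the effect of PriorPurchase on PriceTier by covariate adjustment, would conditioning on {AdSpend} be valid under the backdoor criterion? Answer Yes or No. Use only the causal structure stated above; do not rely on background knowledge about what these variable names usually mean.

Backdoor paths from PriorPurchase to PriceTier (paths whose first edge points into PriorPurchase):
  P1: PriorPurchase <- AdSpend -> WebVisits <- Conversion -> PriceTier
  P2: PriorPurchase <- AdSpend -> WebVisits -> PriceTier
  P3: PriorPurchase <- AdSpend -> PriceTier
Condition 1 (no descendant of PriorPurchase in the set): holds — descendants of PriorPurchase are {PriceTier}; none are in {AdSpend}.
Condition 2 (every backdoor path blocked by {AdSpend}):
  P1: blocked at fork node AdSpend ∈ conditioning set.
  P2: blocked at fork node AdSpend ∈ conditioning set.
  P3: blocked at fork node AdSpend ∈ conditioning set.
{AdSpend} satisfies the backdoor criterion.

Yes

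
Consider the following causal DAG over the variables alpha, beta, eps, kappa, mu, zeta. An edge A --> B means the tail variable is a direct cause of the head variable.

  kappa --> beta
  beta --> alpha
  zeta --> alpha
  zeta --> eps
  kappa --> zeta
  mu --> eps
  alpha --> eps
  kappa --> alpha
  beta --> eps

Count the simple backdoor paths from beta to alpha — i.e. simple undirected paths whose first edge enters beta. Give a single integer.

3

A backdoor path from beta to alpha is any simple undirected path whose first edge points into beta (i.e. leaves beta via a parent).
Parents of beta: {kappa}.
Enumerating:
  P1: beta <- kappa -> zeta -> alpha
  P2: beta <- kappa -> zeta -> eps <- alpha
  P3: beta <- kappa -> alpha
That exhausts the simple backdoor paths. Count: 3.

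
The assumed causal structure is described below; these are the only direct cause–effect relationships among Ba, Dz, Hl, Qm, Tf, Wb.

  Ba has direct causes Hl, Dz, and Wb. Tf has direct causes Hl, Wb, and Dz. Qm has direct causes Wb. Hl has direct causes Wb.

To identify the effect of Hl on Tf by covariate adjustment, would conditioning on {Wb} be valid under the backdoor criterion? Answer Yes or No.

Yes

Backdoor paths from Hl to Tf (paths whose first edge points into Hl):
  P1: Hl <- Wb -> Ba <- Dz -> Tf
  P2: Hl <- Wb -> Tf
Condition 1 (no descendant of Hl in the set): holds — descendants of Hl are {Ba, Tf}; none are in {Wb}.
Condition 2 (every backdoor path blocked by {Wb}):
  P1: blocked at fork node Wb ∈ conditioning set.
  P2: blocked at fork node Wb ∈ conditioning set.
{Wb} satisfies the backdoor criterion.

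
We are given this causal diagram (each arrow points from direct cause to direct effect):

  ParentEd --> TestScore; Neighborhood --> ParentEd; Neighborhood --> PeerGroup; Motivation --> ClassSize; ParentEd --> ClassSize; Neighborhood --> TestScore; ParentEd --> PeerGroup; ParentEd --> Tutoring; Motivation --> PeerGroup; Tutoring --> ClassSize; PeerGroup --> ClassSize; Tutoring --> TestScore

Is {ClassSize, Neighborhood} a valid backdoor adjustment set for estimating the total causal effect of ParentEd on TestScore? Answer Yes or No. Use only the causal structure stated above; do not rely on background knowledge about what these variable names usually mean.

No

Backdoor paths from ParentEd to TestScore (paths whose first edge points into ParentEd):
  P1: ParentEd <- Neighborhood -> PeerGroup <- Motivation -> ClassSize <- Tutoring -> TestScore
  P2: ParentEd <- Neighborhood -> PeerGroup -> ClassSize <- Tutoring -> TestScore
  P3: ParentEd <- Neighborhood -> TestScore
Condition 1 (no descendant of ParentEd in the set): FAILS — ClassSize is a descendant of ParentEd.
Condition 2 (every backdoor path blocked by {ClassSize, Neighborhood}):
  P1: blocked at fork node Neighborhood ∈ conditioning set.
  P2: blocked at fork node Neighborhood ∈ conditioning set.
  P3: blocked at fork node Neighborhood ∈ conditioning set.
{ClassSize, Neighborhood} does not satisfy the backdoor criterion.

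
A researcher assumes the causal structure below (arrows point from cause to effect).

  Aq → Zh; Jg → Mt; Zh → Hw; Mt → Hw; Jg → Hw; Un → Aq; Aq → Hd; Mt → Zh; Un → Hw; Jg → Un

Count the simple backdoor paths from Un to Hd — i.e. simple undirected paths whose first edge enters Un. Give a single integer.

4

A backdoor path from Un to Hd is any simple undirected path whose first edge points into Un (i.e. leaves Un via a parent).
Parents of Un: {Jg}.
Enumerating:
  P1: Un <- Jg -> Mt -> Zh <- Aq -> Hd
  P2: Un <- Jg -> Mt -> Hw <- Zh <- Aq -> Hd
  P3: Un <- Jg -> Hw <- Mt -> Zh <- Aq -> Hd
  P4: Un <- Jg -> Hw <- Zh <- Aq -> Hd
That exhausts the simple backdoor paths. Count: 4.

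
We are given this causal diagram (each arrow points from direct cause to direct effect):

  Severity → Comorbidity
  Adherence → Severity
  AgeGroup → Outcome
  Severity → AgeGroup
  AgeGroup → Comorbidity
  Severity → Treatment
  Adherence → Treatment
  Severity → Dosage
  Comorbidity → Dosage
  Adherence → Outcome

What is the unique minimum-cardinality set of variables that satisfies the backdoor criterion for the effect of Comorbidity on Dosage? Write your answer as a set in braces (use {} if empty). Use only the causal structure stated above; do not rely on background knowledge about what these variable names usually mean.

{Severity}

Variables eligible for adjustment (non-descendants of Comorbidity, excluding Comorbidity and Dosage): {Adherence, AgeGroup, Outcome, Severity, Treatment}.
Backdoor paths from Comorbidity to Dosage:
  P1: Comorbidity <- Severity -> Dosage
  P2: Comorbidity <- AgeGroup <- Severity -> Dosage
  P3: Comorbidity <- AgeGroup -> Outcome <- Adherence -> Severity -> Dosage
  P4: Comorbidity <- AgeGroup -> Outcome <- Adherence -> Treatment <- Severity -> Dosage
The empty set is not sufficient: P1 (Comorbidity <- Severity -> Dosage) has no collider blocking it and no conditioned non-collider, so it is open.
Try {Severity}:
  P1: blocked at fork node Severity ∈ conditioning set.
  P2: blocked at fork node Severity ∈ conditioning set.
  P3: blocked at collider Outcome (neither it nor any descendant is in the conditioning set).
  P4: blocked at collider Outcome (neither it nor any descendant is in the conditioning set).
{Severity} contains no descendant of Comorbidity and blocks every backdoor path.
No other singleton works — e.g. {Adherence} leaves P1 open — so {Severity} is the unique smallest valid adjustment set.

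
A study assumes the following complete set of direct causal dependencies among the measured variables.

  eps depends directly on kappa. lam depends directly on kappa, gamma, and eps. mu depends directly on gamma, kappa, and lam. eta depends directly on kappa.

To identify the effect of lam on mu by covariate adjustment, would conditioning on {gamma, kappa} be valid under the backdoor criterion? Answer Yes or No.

Yes

Backdoor paths from lam to mu (paths whose first edge points into lam):
  P1: lam <- kappa -> mu
  P2: lam <- gamma -> mu
  P3: lam <- eps <- kappa -> mu
Condition 1 (no descendant of lam in the set): holds — descendants of lam are {mu}; none are in {gamma, kappa}.
Condition 2 (every backdoor path blocked by {gamma, kappa}):
  P1: blocked at fork node kappa ∈ conditioning set.
  P2: blocked at fork node gamma ∈ conditioning set.
  P3: blocked at fork node kappa ∈ conditioning set.
{gamma, kappa} satisfies the backdoor criterion.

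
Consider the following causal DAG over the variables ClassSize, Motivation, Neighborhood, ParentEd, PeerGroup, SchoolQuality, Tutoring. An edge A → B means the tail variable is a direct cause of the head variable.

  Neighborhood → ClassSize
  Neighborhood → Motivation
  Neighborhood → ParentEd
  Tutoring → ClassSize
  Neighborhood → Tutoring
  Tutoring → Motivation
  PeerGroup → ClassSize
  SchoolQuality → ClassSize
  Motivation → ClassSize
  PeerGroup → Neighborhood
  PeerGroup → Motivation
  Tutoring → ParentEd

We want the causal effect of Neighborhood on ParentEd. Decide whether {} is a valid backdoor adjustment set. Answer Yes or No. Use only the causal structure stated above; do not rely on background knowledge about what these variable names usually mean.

Backdoor paths from Neighborhood to ParentEd (paths whose first edge points into Neighborhood):
  P1: Neighborhood <- PeerGroup -> Motivation <- Tutoring -> ParentEd
  P2: Neighborhood <- PeerGroup -> Motivation -> ClassSize <- Tutoring -> ParentEd
  P3: Neighborhood <- PeerGroup -> ClassSize <- Tutoring -> ParentEd
  P4: Neighborhood <- PeerGroup -> ClassSize <- Motivation <- Tutoring -> ParentEd
Condition 1 (no descendant of Neighborhood in the set): holds — descendants of Neighborhood are {ClassSize, Motivation, ParentEd, Tutoring}; none are in {}.
Condition 2 (every backdoor path blocked by {}):
  P1: blocked at collider Motivation (neither it nor any descendant is in the conditioning set).
  P2: blocked at collider ClassSize (neither it nor any descendant is in the conditioning set).
  P3: blocked at collider ClassSize (neither it nor any descendant is in the conditioning set).
  P4: blocked at collider ClassSize (neither it nor any descendant is in the conditioning set).
{} satisfies the backdoor criterion.

Yes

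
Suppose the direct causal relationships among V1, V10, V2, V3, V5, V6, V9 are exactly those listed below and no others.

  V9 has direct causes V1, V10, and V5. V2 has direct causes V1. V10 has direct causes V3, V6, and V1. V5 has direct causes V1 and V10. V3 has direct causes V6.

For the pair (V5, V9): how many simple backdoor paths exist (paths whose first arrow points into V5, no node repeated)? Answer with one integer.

A backdoor path from V5 to V9 is any simple undirected path whose first edge points into V5 (i.e. leaves V5 via a parent).
Parents of V5: {V1, V10}.
Enumerating:
  P1: V5 <- V1 -> V10 -> V9
  P2: V5 <- V1 -> V9
  P3: V5 <- V10 <- V1 -> V9
  P4: V5 <- V10 -> V9
That exhausts the simple backdoor paths. Count: 4.

4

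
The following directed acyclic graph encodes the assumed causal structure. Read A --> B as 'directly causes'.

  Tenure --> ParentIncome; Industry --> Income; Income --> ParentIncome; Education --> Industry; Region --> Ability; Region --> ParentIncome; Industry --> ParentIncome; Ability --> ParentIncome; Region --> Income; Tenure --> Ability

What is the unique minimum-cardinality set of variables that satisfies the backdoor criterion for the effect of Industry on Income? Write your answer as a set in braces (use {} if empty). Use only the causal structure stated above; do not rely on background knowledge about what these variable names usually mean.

Variables eligible for adjustment (non-descendants of Industry, excluding Industry and Income): {Ability, Education, Region, Tenure}.
Backdoor paths from Industry to Income:
  (none)
With no backdoor paths the empty set already satisfies the criterion, and it is trivially minimal.

{}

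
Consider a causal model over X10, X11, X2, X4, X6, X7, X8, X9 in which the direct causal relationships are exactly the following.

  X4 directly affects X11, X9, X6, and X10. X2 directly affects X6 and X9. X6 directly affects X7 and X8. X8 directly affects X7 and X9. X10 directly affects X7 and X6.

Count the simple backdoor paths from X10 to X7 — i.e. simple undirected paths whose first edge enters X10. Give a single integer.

A backdoor path from X10 to X7 is any simple undirected path whose first edge points into X10 (i.e. leaves X10 via a parent).
Parents of X10: {X4}.
Enumerating:
  P1: X10 <- X4 -> X6 <- X2 -> X9 <- X8 -> X7
  P2: X10 <- X4 -> X6 -> X8 -> X7
  P3: X10 <- X4 -> X6 -> X7
  P4: X10 <- X4 -> X9 <- X2 -> X6 -> X8 -> X7
  P5: X10 <- X4 -> X9 <- X2 -> X6 -> X7
  P6: X10 <- X4 -> X9 <- X8 <- X6 -> X7
  P7: X10 <- X4 -> X9 <- X8 -> X7
That exhausts the simple backdoor paths. Count: 7.

7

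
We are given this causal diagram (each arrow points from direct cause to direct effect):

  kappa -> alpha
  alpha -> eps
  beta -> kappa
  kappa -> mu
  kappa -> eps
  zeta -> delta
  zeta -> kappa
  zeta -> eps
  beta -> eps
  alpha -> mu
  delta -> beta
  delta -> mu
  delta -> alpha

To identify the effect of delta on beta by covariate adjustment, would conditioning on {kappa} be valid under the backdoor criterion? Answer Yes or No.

Backdoor paths from delta to beta (paths whose first edge points into delta):
  P1: delta <- zeta -> kappa <- beta
  P2: delta <- zeta -> kappa -> alpha -> eps <- beta
  P3: delta <- zeta -> kappa -> mu <- alpha -> eps <- beta
  P4: delta <- zeta -> kappa -> eps <- beta
  P5: delta <- zeta -> eps <- beta
  P6: delta <- zeta -> eps <- kappa <- beta
  P7: delta <- zeta -> eps <- alpha <- kappa <- beta
  P8: delta <- zeta -> eps <- alpha -> mu <- kappa <- beta
Condition 1 (no descendant of delta in the set): FAILS — kappa is a descendant of delta.
Condition 2 (every backdoor path blocked by {kappa}):
  P1: open — collider(s) kappa are conditioned on (or have a conditioned descendant) and no non-collider on the path is in the set.
  P2: blocked at chain node kappa ∈ conditioning set.
  P3: blocked at chain node kappa ∈ conditioning set.
  P4: blocked at chain node kappa ∈ conditioning set.
  P5: blocked at collider eps (neither it nor any descendant is in the conditioning set).
  P6: blocked at collider eps (neither it nor any descendant is in the conditioning set).
  P7: blocked at collider eps (neither it nor any descendant is in the conditioning set).
  P8: blocked at collider eps (neither it nor any descendant is in the conditioning set).
{kappa} does not satisfy the backdoor criterion.

No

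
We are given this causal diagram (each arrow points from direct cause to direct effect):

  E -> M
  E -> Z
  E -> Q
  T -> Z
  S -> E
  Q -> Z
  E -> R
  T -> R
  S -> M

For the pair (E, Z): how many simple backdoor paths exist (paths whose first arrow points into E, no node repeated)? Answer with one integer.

A backdoor path from E to Z is any simple undirected path whose first edge points into E (i.e. leaves E via a parent).
Parents of E: {S}.
No simple path from any parent of E reaches Z without revisiting E, so there are no backdoor paths.

0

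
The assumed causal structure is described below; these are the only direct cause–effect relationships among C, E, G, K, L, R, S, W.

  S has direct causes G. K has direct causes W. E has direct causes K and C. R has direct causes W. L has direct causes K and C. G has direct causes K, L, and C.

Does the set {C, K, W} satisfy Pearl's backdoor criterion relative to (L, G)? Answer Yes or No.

Backdoor paths from L to G (paths whose first edge points into L):
  P1: L <- C -> G
  P2: L <- C -> E <- K -> G
  P3: L <- K -> G
  P4: L <- K -> E <- C -> G
Condition 1 (no descendant of L in the set): holds — descendants of L are {G, S}; none are in {C, K, W}.
Condition 2 (every backdoor path blocked by {C, K, W}):
  P1: blocked at fork node C ∈ conditioning set.
  P2: blocked at fork node C ∈ conditioning set.
  P3: blocked at fork node K ∈ conditioning set.
  P4: blocked at fork node K ∈ conditioning set.
{C, K, W} satisfies the backdoor criterion.

Yes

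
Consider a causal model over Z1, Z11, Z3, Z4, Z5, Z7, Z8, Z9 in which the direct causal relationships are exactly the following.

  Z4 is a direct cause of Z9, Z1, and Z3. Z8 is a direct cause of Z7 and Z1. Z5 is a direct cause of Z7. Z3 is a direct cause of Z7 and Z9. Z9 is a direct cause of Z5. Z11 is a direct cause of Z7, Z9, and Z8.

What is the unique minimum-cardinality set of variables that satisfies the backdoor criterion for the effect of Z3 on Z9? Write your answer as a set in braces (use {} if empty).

{Z4}

Variables eligible for adjustment (non-descendants of Z3, excluding Z3 and Z9): {Z1, Z11, Z4, Z8}.
Backdoor paths from Z3 to Z9:
  P1: Z3 <- Z4 -> Z9
  P2: Z3 <- Z4 -> Z1 <- Z8 <- Z11 -> Z9
  P3: Z3 <- Z4 -> Z1 <- Z8 <- Z11 -> Z7 <- Z5 <- Z9
  P4: Z3 <- Z4 -> Z1 <- Z8 -> Z7 <- Z11 -> Z9
  P5: Z3 <- Z4 -> Z1 <- Z8 -> Z7 <- Z5 <- Z9
The empty set is not sufficient: P1 (Z3 <- Z4 -> Z9) has no collider blocking it and no conditioned non-collider, so it is open.
Try {Z4}:
  P1: blocked at fork node Z4 ∈ conditioning set.
  P2: blocked at fork node Z4 ∈ conditioning set.
  P3: blocked at fork node Z4 ∈ conditioning set.
  P4: blocked at fork node Z4 ∈ conditioning set.
  P5: blocked at fork node Z4 ∈ conditioning set.
{Z4} contains no descendant of Z3 and blocks every backdoor path.
No other singleton works — e.g. {Z11} leaves P1 open — so {Z4} is the unique smallest valid adjustment set.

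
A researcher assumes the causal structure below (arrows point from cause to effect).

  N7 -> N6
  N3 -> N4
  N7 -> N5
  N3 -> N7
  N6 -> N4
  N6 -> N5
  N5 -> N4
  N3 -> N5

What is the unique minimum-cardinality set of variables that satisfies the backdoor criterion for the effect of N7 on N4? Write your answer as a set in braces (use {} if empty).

{N3}

Variables eligible for adjustment (non-descendants of N7, excluding N7 and N4): {N3}.
Backdoor paths from N7 to N4:
  P1: N7 <- N3 -> N5 <- N6 -> N4
  P2: N7 <- N3 -> N5 -> N4
  P3: N7 <- N3 -> N4
The empty set is not sufficient: P2 (N7 <- N3 -> N5 -> N4) has no collider blocking it and no conditioned non-collider, so it is open.
Try {N3}:
  P1: blocked at fork node N3 ∈ conditioning set.
  P2: blocked at fork node N3 ∈ conditioning set.
  P3: blocked at fork node N3 ∈ conditioning set.
{N3} contains no descendant of N7 and blocks every backdoor path.
{N3} is the unique smallest valid adjustment set.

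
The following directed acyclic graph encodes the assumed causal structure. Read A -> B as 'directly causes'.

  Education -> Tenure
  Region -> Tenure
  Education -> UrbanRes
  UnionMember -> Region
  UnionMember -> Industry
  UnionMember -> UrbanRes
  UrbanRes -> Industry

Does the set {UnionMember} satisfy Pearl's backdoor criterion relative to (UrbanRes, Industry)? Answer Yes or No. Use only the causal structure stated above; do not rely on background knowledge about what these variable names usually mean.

Backdoor paths from UrbanRes to Industry (paths whose first edge points into UrbanRes):
  P1: UrbanRes <- UnionMember -> Industry
  P2: UrbanRes <- Education -> Tenure <- Region <- UnionMember -> Industry
Condition 1 (no descendant of UrbanRes in the set): holds — descendants of UrbanRes are {Industry}; none are in {UnionMember}.
Condition 2 (every backdoor path blocked by {UnionMember}):
  P1: blocked at fork node UnionMember ∈ conditioning set.
  P2: blocked at collider Tenure (neither it nor any descendant is in the conditioning set).
{UnionMember} satisfies the backdoor criterion.

Yes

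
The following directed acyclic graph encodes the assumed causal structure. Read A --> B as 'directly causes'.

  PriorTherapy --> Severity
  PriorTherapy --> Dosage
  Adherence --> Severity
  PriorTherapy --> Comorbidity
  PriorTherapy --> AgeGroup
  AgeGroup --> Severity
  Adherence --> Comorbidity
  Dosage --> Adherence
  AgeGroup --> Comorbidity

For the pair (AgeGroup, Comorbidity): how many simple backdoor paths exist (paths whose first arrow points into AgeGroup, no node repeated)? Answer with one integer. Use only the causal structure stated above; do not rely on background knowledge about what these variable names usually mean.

3

A backdoor path from AgeGroup to Comorbidity is any simple undirected path whose first edge points into AgeGroup (i.e. leaves AgeGroup via a parent).
Parents of AgeGroup: {PriorTherapy}.
Enumerating:
  P1: AgeGroup <- PriorTherapy -> Dosage -> Adherence -> Comorbidity
  P2: AgeGroup <- PriorTherapy -> Comorbidity
  P3: AgeGroup <- PriorTherapy -> Severity <- Adherence -> Comorbidity
That exhausts the simple backdoor paths. Count: 3.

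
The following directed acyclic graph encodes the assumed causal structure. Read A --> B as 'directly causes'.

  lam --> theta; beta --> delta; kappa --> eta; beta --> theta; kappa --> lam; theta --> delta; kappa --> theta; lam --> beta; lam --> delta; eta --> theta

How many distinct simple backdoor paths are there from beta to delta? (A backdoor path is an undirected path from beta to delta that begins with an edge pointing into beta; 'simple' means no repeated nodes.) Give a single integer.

A backdoor path from beta to delta is any simple undirected path whose first edge points into beta (i.e. leaves beta via a parent).
Parents of beta: {lam}.
Enumerating:
  P1: beta <- lam <- kappa -> eta -> theta -> delta
  P2: beta <- lam <- kappa -> theta -> delta
  P3: beta <- lam -> theta -> delta
  P4: beta <- lam -> delta
That exhausts the simple backdoor paths. Count: 4.

4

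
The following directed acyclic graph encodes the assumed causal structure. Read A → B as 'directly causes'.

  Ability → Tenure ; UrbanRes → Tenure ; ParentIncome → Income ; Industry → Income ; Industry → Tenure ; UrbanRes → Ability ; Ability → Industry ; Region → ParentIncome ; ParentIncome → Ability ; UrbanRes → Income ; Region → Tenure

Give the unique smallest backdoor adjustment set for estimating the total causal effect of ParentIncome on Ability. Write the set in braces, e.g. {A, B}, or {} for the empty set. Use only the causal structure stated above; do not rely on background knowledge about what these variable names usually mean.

{}

Variables eligible for adjustment (non-descendants of ParentIncome, excluding ParentIncome and Ability): {Region, UrbanRes}.
Backdoor paths from ParentIncome to Ability:
  P1: ParentIncome <- Region -> Tenure <- UrbanRes -> Ability
  P2: ParentIncome <- Region -> Tenure <- UrbanRes -> Income <- Industry <- Ability
  P3: ParentIncome <- Region -> Tenure <- Ability
  P4: ParentIncome <- Region -> Tenure <- Industry <- Ability
  P5: ParentIncome <- Region -> Tenure <- Industry -> Income <- UrbanRes -> Ability
Each backdoor path contains an unconditioned collider, so every path is already blocked with the empty conditioning set:
  P1: blocked at collider Tenure (neither it nor any descendant is in the conditioning set).
  P2: blocked at collider Tenure (neither it nor any descendant is in the conditioning set).
  P3: blocked at collider Tenure (neither it nor any descendant is in the conditioning set).
  P4: blocked at collider Tenure (neither it nor any descendant is in the conditioning set).
  P5: blocked at collider Tenure (neither it nor any descendant is in the conditioning set).
The empty set is therefore the unique smallest valid set.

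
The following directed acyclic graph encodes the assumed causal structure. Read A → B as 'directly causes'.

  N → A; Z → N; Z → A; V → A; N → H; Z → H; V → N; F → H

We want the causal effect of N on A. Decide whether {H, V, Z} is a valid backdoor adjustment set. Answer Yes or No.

No

Backdoor paths from N to A (paths whose first edge points into N):
  P1: N <- V -> A
  P2: N <- Z -> A
Condition 1 (no descendant of N in the set): FAILS — H is a descendant of N.
Condition 2 (every backdoor path blocked by {H, V, Z}):
  P1: blocked at fork node V ∈ conditioning set.
  P2: blocked at fork node Z ∈ conditioning set.
{H, V, Z} does not satisfy the backdoor criterion.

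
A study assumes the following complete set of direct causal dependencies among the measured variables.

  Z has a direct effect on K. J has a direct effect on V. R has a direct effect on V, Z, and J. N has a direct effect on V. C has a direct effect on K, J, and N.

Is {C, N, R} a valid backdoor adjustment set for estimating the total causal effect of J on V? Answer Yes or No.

Yes

Backdoor paths from J to V (paths whose first edge points into J):
  P1: J <- C -> N -> V
  P2: J <- C -> K <- Z <- R -> V
  P3: J <- R -> V
  P4: J <- R -> Z -> K <- C -> N -> V
Condition 1 (no descendant of J in the set): holds — descendants of J are {V}; none are in {C, N, R}.
Condition 2 (every backdoor path blocked by {C, N, R}):
  P1: blocked at fork node C ∈ conditioning set.
  P2: blocked at fork node C ∈ conditioning set.
  P3: blocked at fork node R ∈ conditioning set.
  P4: blocked at fork node R ∈ conditioning set.
{C, N, R} satisfies the backdoor criterion.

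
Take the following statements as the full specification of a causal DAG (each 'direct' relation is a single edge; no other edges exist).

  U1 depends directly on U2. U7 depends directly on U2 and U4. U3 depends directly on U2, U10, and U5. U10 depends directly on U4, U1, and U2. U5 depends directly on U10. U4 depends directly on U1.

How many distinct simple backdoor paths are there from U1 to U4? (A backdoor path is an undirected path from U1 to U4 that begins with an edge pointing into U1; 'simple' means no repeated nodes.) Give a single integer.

A backdoor path from U1 to U4 is any simple undirected path whose first edge points into U1 (i.e. leaves U1 via a parent).
Parents of U1: {U2}.
Enumerating:
  P1: U1 <- U2 -> U10 <- U4
  P2: U1 <- U2 -> U7 <- U4
  P3: U1 <- U2 -> U3 <- U10 <- U4
  P4: U1 <- U2 -> U3 <- U5 <- U10 <- U4
That exhausts the simple backdoor paths. Count: 4.

4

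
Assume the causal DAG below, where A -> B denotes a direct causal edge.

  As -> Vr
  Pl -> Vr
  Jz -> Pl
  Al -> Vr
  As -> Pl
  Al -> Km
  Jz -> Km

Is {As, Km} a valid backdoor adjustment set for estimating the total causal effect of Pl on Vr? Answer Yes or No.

No

Backdoor paths from Pl to Vr (paths whose first edge points into Pl):
  P1: Pl <- Jz -> Km <- Al -> Vr
  P2: Pl <- As -> Vr
Condition 1 (no descendant of Pl in the set): holds — descendants of Pl are {Vr}; none are in {As, Km}.
Condition 2 (every backdoor path blocked by {As, Km}):
  P1: open — collider(s) Km are conditioned on (or have a conditioned descendant) and no non-collider on the path is in the set.
  P2: blocked at fork node As ∈ conditioning set.
{As, Km} does not satisfy the backdoor criterion.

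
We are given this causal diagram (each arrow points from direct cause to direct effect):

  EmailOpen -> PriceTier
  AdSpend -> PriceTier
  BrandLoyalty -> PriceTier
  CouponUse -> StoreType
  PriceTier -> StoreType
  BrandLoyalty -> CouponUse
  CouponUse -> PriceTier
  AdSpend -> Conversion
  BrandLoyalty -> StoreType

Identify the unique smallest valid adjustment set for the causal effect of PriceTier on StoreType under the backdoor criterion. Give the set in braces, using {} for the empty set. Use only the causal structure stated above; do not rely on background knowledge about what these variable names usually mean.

Variables eligible for adjustment (non-descendants of PriceTier, excluding PriceTier and StoreType): {AdSpend, BrandLoyalty, Conversion, CouponUse, EmailOpen}.
Backdoor paths from PriceTier to StoreType:
  P1: PriceTier <- BrandLoyalty -> CouponUse -> StoreType
  P2: PriceTier <- BrandLoyalty -> StoreType
  P3: PriceTier <- CouponUse <- BrandLoyalty -> StoreType
  P4: PriceTier <- CouponUse -> StoreType
The empty set is not sufficient: P1 (PriceTier <- BrandLoyalty -> CouponUse -> StoreType) has no collider blocking it and no conditioned non-collider, so it is open.
Try {BrandLoyalty, CouponUse}:
  P1: blocked at fork node BrandLoyalty ∈ conditioning set.
  P2: blocked at fork node BrandLoyalty ∈ conditioning set.
  P3: blocked at chain node CouponUse ∈ conditioning set.
  P4: blocked at fork node CouponUse ∈ conditioning set.
{BrandLoyalty, CouponUse} contains no descendant of PriceTier and blocks every backdoor path.
Every element of {BrandLoyalty, CouponUse} is needed (dropping BrandLoyalty leaves P2 open; dropping CouponUse leaves P4 open), so no proper subset is valid.
Among all size-2 subsets of the eligible variables, only {BrandLoyalty, CouponUse} blocks every backdoor path, so it is the unique smallest valid adjustment set.

{BrandLoyalty, CouponUse}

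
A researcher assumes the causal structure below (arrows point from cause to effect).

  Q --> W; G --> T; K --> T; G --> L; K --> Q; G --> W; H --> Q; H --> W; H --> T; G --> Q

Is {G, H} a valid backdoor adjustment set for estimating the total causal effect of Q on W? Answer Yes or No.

Backdoor paths from Q to W (paths whose first edge points into Q):
  P1: Q <- K -> T <- H -> W
  P2: Q <- K -> T <- G -> W
  P3: Q <- H -> T <- G -> W
  P4: Q <- H -> W
  P5: Q <- G -> T <- H -> W
  P6: Q <- G -> W
Condition 1 (no descendant of Q in the set): holds — descendants of Q are {W}; none are in {G, H}.
Condition 2 (every backdoor path blocked by {G, H}):
  P1: blocked at collider T (neither it nor any descendant is in the conditioning set).
  P2: blocked at collider T (neither it nor any descendant is in the conditioning set).
  P3: blocked at fork node H ∈ conditioning set.
  P4: blocked at fork node H ∈ conditioning set.
  P5: blocked at fork node G ∈ conditioning set.
  P6: blocked at fork node G ∈ conditioning set.
{G, H} satisfies the backdoor criterion.

Yes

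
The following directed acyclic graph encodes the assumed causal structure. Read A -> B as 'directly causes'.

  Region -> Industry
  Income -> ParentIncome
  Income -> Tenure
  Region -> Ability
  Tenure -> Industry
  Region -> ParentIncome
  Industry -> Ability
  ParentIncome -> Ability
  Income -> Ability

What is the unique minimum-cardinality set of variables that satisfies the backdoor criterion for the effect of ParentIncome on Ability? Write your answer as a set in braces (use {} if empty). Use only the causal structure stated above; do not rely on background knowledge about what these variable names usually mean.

Variables eligible for adjustment (non-descendants of ParentIncome, excluding ParentIncome and Ability): {Income, Industry, Region, Tenure}.
Backdoor paths from ParentIncome to Ability:
  P1: ParentIncome <- Income -> Tenure -> Industry <- Region -> Ability
  P2: ParentIncome <- Income -> Tenure -> Industry -> Ability
  P3: ParentIncome <- Income -> Ability
  P4: ParentIncome <- Region -> Industry <- Tenure <- Income -> Ability
  P5: ParentIncome <- Region -> Industry -> Ability
  P6: ParentIncome <- Region -> Ability
The empty set is not sufficient: P2 (ParentIncome <- Income -> Tenure -> Industry -> Ability) has no collider blocking it and no conditioned non-collider, so it is open.
Try {Income, Region}:
  P1: blocked at fork node Income ∈ conditioning set.
  P2: blocked at fork node Income ∈ conditioning set.
  P3: blocked at fork node Income ∈ conditioning set.
  P4: blocked at fork node Region ∈ conditioning set.
  P5: blocked at fork node Region ∈ conditioning set.
  P6: blocked at fork node Region ∈ conditioning set.
{Income, Region} contains no descendant of ParentIncome and blocks every backdoor path.
Every element of {Income, Region} is needed (dropping Income leaves P2 open; dropping Region leaves P5 open), so no proper subset is valid.
Among all size-2 subsets of the eligible variables, only {Income, Region} blocks every backdoor path, so it is the unique smallest valid adjustment set.

{Income, Region}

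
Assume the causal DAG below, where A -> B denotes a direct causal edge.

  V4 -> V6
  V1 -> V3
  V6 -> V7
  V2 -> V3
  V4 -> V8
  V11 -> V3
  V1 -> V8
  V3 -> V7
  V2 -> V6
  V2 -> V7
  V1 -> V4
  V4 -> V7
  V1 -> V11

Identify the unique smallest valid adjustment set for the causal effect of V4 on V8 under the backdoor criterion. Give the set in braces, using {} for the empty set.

Variables eligible for adjustment (non-descendants of V4, excluding V4 and V8): {V1, V11, V2, V3}.
Backdoor paths from V4 to V8:
  P1: V4 <- V1 -> V8
The empty set is not sufficient: P1 (V4 <- V1 -> V8) has no collider blocking it and no conditioned non-collider, so it is open.
Try {V1}:
  P1: blocked at fork node V1 ∈ conditioning set.
{V1} contains no descendant of V4 and blocks every backdoor path.
No other singleton works — e.g. {V11} leaves P1 open — so {V1} is the unique smallest valid adjustment set.

{V1}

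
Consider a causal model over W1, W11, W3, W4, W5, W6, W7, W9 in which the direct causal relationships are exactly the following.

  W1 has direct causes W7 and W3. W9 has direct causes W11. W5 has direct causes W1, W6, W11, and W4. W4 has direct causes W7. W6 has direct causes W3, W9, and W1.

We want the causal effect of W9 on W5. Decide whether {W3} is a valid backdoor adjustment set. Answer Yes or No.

No

Backdoor paths from W9 to W5 (paths whose first edge points into W9):
  P1: W9 <- W11 -> W5
Condition 1 (no descendant of W9 in the set): holds — descendants of W9 are {W5, W6}; none are in {W3}.
Condition 2 (every backdoor path blocked by {W3}):
  P1: open — no interior node is in the conditioning set.
{W3} does not satisfy the backdoor criterion.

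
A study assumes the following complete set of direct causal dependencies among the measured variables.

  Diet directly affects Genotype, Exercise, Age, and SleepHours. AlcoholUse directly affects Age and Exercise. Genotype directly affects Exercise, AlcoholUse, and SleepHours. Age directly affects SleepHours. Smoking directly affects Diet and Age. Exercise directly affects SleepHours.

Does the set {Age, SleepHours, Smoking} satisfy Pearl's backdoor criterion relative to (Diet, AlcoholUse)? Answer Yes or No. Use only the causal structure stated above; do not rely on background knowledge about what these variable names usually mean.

Backdoor paths from Diet to AlcoholUse (paths whose first edge points into Diet):
  P1: Diet <- Smoking -> Age <- AlcoholUse
  P2: Diet <- Smoking -> Age -> SleepHours <- Genotype -> AlcoholUse
  P3: Diet <- Smoking -> Age -> SleepHours <- Genotype -> Exercise <- AlcoholUse
  P4: Diet <- Smoking -> Age -> SleepHours <- Exercise <- Genotype -> AlcoholUse
  P5: Diet <- Smoking -> Age -> SleepHours <- Exercise <- AlcoholUse
Condition 1 (no descendant of Diet in the set): FAILS — Age and SleepHours are descendants of Diet.
Condition 2 (every backdoor path blocked by {Age, SleepHours, Smoking}):
  P1: blocked at fork node Smoking ∈ conditioning set.
  P2: blocked at fork node Smoking ∈ conditioning set.
  P3: blocked at fork node Smoking ∈ conditioning set.
  P4: blocked at fork node Smoking ∈ conditioning set.
  P5: blocked at fork node Smoking ∈ conditioning set.
{Age, SleepHours, Smoking} does not satisfy the backdoor criterion.

No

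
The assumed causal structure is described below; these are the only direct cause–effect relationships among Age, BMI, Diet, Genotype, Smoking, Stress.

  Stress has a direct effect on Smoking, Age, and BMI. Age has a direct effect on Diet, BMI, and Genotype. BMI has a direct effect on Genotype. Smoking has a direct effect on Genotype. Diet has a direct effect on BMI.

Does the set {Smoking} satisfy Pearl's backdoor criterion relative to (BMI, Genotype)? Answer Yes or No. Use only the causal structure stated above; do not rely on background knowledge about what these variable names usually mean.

Backdoor paths from BMI to Genotype (paths whose first edge points into BMI):
  P1: BMI <- Stress -> Age -> Genotype
  P2: BMI <- Stress -> Smoking -> Genotype
  P3: BMI <- Age <- Stress -> Smoking -> Genotype
  P4: BMI <- Age -> Genotype
  P5: BMI <- Diet <- Age <- Stress -> Smoking -> Genotype
  P6: BMI <- Diet <- Age -> Genotype
Condition 1 (no descendant of BMI in the set): holds — descendants of BMI are {Genotype}; none are in {Smoking}.
Condition 2 (every backdoor path blocked by {Smoking}):
  P1: open — no interior node is in the conditioning set.
  P2: blocked at chain node Smoking ∈ conditioning set.
  P3: blocked at chain node Smoking ∈ conditioning set.
  P4: open — no interior node is in the conditioning set.
  P5: blocked at chain node Smoking ∈ conditioning set.
  P6: open — no interior node is in the conditioning set.
{Smoking} does not satisfy the backdoor criterion.

No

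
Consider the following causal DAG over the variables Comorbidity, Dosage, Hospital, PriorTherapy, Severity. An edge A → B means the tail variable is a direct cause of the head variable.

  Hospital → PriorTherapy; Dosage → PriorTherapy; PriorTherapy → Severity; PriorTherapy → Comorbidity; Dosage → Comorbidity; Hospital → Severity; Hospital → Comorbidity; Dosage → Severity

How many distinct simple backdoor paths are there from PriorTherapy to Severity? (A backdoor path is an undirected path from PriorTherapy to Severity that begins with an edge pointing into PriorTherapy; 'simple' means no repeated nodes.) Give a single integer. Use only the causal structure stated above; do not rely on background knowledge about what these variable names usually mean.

4

A backdoor path from PriorTherapy to Severity is any simple undirected path whose first edge points into PriorTherapy (i.e. leaves PriorTherapy via a parent).
Parents of PriorTherapy: {Dosage, Hospital}.
Enumerating:
  P1: PriorTherapy <- Hospital -> Severity
  P2: PriorTherapy <- Hospital -> Comorbidity <- Dosage -> Severity
  P3: PriorTherapy <- Dosage -> Severity
  P4: PriorTherapy <- Dosage -> Comorbidity <- Hospital -> Severity
That exhausts the simple backdoor paths. Count: 4.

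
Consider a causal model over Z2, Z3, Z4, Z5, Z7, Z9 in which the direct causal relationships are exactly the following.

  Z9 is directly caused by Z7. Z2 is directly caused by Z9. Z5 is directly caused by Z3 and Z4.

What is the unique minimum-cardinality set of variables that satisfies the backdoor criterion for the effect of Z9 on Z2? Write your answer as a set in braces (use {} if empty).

Variables eligible for adjustment (non-descendants of Z9, excluding Z9 and Z2): {Z3, Z4, Z5, Z7}.
Backdoor paths from Z9 to Z2:
  (none)
With no backdoor paths the empty set already satisfies the criterion, and it is trivially minimal.

{}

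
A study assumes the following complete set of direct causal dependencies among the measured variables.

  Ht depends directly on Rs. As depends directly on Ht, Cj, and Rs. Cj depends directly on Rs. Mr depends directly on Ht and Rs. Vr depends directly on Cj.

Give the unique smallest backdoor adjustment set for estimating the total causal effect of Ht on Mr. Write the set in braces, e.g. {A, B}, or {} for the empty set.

Variables eligible for adjustment (non-descendants of Ht, excluding Ht and Mr): {Cj, Rs, Vr}.
Backdoor paths from Ht to Mr:
  P1: Ht <- Rs -> Mr
The empty set is not sufficient: P1 (Ht <- Rs -> Mr) has no collider blocking it and no conditioned non-collider, so it is open.
Try {Rs}:
  P1: blocked at fork node Rs ∈ conditioning set.
{Rs} contains no descendant of Ht and blocks every backdoor path.
No other singleton works — e.g. {Cj} leaves P1 open — so {Rs} is the unique smallest valid adjustment set.

{Rs}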